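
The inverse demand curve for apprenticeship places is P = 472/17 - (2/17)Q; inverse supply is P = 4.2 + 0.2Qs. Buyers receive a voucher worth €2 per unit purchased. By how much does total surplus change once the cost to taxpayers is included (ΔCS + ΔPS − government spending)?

Net change in total surplus = -170/27

Pre-subsidy: 472/17 - (2/17)Q = 4.2 + 0.2Q gives Q* = 2003/27 and P* = 514/27.
With the rebate, buyers effectively pay Pb = Ps − 2, where Ps is the price sellers receive.
On the curves, Pb = 472/17 - (2/17)Q and Ps = 4.2 + 0.2Q; the wedge Ps − Pb = 2 gives 4.2 + 0.2Q − (472/17 - (2/17)Q) = 2, so Q' = 2173/27.
Then Pb = 472/17 − (2/17)·(2173/27) = 494/27 and Ps = 4.2 + 0.2·(2173/27) = 548/27.
ΔCS = ½(2003/27 + 2173/27)(514/27 − 494/27) = 4640/81; ΔPS = ½(2003/27 + 2173/27)(548/27 − 514/27) = 7888/81.
Government spending = 2 × 2173/27 = 4346/27.
Net change = 4640/81 + 7888/81 − 4346/27 = -170/27. The loss equals the DWL triangle ½·2·170/27.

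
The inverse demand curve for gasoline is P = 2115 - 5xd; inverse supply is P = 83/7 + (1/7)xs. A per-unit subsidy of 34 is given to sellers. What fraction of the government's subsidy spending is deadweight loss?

DWL / government spending = 7/880

Pre-subsidy: 2115 - 5x = 83/7 + (1/7)x gives x* = 7361/18 and P* = 1265/18.
With the subsidy, sellers receive Ps = Pb + 34 for each unit, where Pb is the price buyers pay.
On the curves, Pb = 2115 - 5x and Ps = 83/7 + (1/7)x; the wedge Ps − Pb = 34 gives 83/7 + (1/7)x − (2115 - 5x) = 34, so x' = 3740/9.
Then Pb = 2115 − 5·(3740/9) = 335/9 and Ps = 83/7 + (1/7)·(3740/9) = 641/9.
ΔCS = ½(7361/18 + 3740/9)(1265/18 − 335/9) = 981155/72; ΔPS = ½(7361/18 + 3740/9)(641/9 − 1265/18) = 28033/72.
Government spending = 34 × 3740/9 = 127160/9.
DWL = ½ × 34 × (3740/9 − 7361/18) = 2023/18; fraction = (2023/18) / (127160/9) = 7/880.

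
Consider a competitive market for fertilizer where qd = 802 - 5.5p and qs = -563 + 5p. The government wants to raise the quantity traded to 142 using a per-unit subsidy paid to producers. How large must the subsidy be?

Required subsidy s = 21 per unit

At q = 142, invert demand for the buyer price: pb = (802 − 142)/5.5 = 120; invert supply for the seller price: ps = (142 − (-563))/5 = 141.
The subsidy must fill the gap: s = ps − pb = 141 − 120 = 21.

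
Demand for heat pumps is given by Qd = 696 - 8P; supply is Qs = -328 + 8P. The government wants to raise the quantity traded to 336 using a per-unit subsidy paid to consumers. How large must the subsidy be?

At Q = 336, invert demand for the buyer price: Pb = (696 − 336)/8 = 45; invert supply for the seller price: Ps = (336 − (-328))/8 = 83.
The subsidy must fill the gap: s = Ps − Pb = 83 − 45 = 38.

Required subsidy s = 38 per unit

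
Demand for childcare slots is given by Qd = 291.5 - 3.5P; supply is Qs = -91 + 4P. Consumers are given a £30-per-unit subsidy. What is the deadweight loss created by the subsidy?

Deadweight loss = £840

Pre-subsidy: 291.5 - 3.5P = -91 + 4P gives P* = 51, Q* = 113.
With the rebate, buyers effectively pay Pb = Ps − 30, where Ps is the price sellers receive.
Demand in terms of Ps becomes Qd = 291.5 − 3.5(Ps − 30) = 396.5 - 3.5Ps. Setting this equal to supply: 396.5 - 3.5Ps = -91 + 4Ps, so Ps = 65.
Buyers pay Pb = 65 − 30 = 35; Q' = -91 + 4·65 = 169.
The subsidy expands output by 169 − 113 = 56 past the efficient level; on those units the gap between marginal cost and willingness to pay runs from 0 up to 30.
DWL = ½ × 30 × 56 = 840.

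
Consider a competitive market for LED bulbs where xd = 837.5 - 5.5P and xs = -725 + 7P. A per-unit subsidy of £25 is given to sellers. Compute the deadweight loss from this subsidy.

Deadweight loss = £962.5

Pre-subsidy: 837.5 - 5.5P = -725 + 7P gives P* = 125, x* = 150.
With the subsidy, sellers receive Ps = Pb + 25 for each unit, where Pb is the price buyers pay.
Supply in terms of Pb becomes xs = -725 + 7(Pb + 25) = -550 + 7Pb. Setting this equal to demand: 837.5 - 5.5Pb = -550 + 7Pb, so Pb = 111.
Sellers receive Ps = 111 + 25 = 136; x' = 837.5 − 5.5·111 = 227.
The subsidy expands output by 227 − 150 = 77 past the efficient level; on those units the gap between marginal cost and willingness to pay runs from 0 up to 25.
DWL = ½ × 25 × 77 = 962.5.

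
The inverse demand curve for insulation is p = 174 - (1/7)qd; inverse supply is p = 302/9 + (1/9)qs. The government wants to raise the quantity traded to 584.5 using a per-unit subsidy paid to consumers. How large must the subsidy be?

At q = 584.5, from the demand curve buyers pay pb = 174 − (1/7)·584.5 = 90.5; from the supply curve sellers need ps = 302/9 + (1/9)·584.5 = 98.5.
The subsidy must fill the gap: s = ps − pb = 98.5 − 90.5 = 8.

Required subsidy s = 8 per unit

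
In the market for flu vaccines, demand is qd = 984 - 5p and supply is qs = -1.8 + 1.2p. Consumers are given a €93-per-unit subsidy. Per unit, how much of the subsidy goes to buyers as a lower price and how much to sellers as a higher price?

Buyers gain €18 per unit; sellers gain €75 per unit

Pre-subsidy: 984 - 5p = -1.8 + 1.2p gives p* = 159, q* = 189.
With the rebate, buyers effectively pay pb = ps − 93, where ps is the price sellers receive.
Demand in terms of ps becomes qd = 984 − 5(ps − 93) = 1449 - 5ps. Setting this equal to supply: 1449 - 5ps = -1.8 + 1.2ps, so ps = 234.
Buyers pay pb = 234 − 93 = 141; q' = -1.8 + 1.2·234 = 279.
Buyers' price falls by p* − pb = 159 − 141 = 18; sellers' price rises by ps − p* = 234 − 159 = 75.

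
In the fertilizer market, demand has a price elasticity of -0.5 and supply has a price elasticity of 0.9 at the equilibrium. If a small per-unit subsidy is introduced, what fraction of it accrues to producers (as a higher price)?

Producer share = 5/14

For a small subsidy around the equilibrium, the benefit split depends on the relative slopes, which at a point are proportional to the elasticities.
Buyer share = εs/(εs + |εd|) = 0.9/(0.9 + 0.5) = 9/14; seller share = |εd|/(εs + |εd|) = 5/14.
So producers capture 5/14 of the subsidy.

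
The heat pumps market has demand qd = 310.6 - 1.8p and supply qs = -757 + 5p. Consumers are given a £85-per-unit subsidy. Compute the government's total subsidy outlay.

Pre-subsidy: 310.6 - 1.8p = -757 + 5p gives p* = 157, q* = 28.
With the rebate, buyers effectively pay pb = ps − 85, where ps is the price sellers receive.
Demand in terms of ps becomes qd = 310.6 − 1.8(ps − 85) = 463.6 - 1.8ps. Setting this equal to supply: 463.6 - 1.8ps = -757 + 5ps, so ps = 179.5.
Buyers pay pb = 179.5 − 85 = 94.5; q' = -757 + 5·179.5 = 140.5.
Government outlay = subsidy × quantity = 85 × 140.5 = 11942.5.

Government cost = £11942.5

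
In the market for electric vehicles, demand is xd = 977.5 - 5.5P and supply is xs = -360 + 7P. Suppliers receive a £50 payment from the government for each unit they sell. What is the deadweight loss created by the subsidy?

Deadweight loss = £3850

Pre-subsidy: 977.5 - 5.5P = -360 + 7P gives P* = 107, x* = 389.
With the subsidy, sellers receive Ps = Pb + 50 for each unit, where Pb is the price buyers pay.
Supply in terms of Pb becomes xs = -360 + 7(Pb + 50) = -10 + 7Pb. Setting this equal to demand: 977.5 - 5.5Pb = -10 + 7Pb, so Pb = 79.
Sellers receive Ps = 79 + 50 = 129; x' = 977.5 − 5.5·79 = 543.
The subsidy expands output by 543 − 389 = 154 past the efficient level; on those units the gap between marginal cost and willingness to pay runs from 0 up to 50.
DWL = ½ × 50 × 154 = 3850.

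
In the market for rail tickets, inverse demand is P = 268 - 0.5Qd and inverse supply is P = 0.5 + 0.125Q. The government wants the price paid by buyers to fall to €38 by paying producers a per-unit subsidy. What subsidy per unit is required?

At a buyer price of 38, quantity demanded is 536 − 2·38 = 460.
Sellers supply 460 only when they receive Ps = 0.5 + 0.125·460 = 58.
s = Ps − Pb = 58 − 38 = 20.

Required subsidy s = €20 per unit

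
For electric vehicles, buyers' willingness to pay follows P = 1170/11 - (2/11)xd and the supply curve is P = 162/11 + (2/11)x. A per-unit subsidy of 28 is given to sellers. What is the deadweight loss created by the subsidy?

Deadweight loss = 1078

Pre-subsidy: 1170/11 - (2/11)x = 162/11 + (2/11)x gives x* = 252 and P* = 666/11.
With the subsidy, sellers receive Ps = Pb + 28 for each unit, where Pb is the price buyers pay.
On the curves, Pb = 1170/11 - (2/11)x and Ps = 162/11 + (2/11)x; the wedge Ps − Pb = 28 gives 162/11 + (2/11)x − (1170/11 - (2/11)x) = 28, so x' = 329.
Then Pb = 1170/11 − (2/11)·329 = 512/11 and Ps = 162/11 + (2/11)·329 = 820/11.
The subsidy expands output by 329 − 252 = 77 past the efficient level; on those units the gap between marginal cost and willingness to pay runs from 0 up to 28.
DWL = ½ × 28 × 77 = 1078.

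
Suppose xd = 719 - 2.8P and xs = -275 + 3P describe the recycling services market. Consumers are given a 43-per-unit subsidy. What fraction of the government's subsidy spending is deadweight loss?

DWL / government spending = 903/8741

Pre-subsidy: 719 - 2.8P = -275 + 3P gives P* = 4970/29, x* = 6935/29.
With the rebate, buyers effectively pay Pb = Ps − 43, where Ps is the price sellers receive.
Demand in terms of Ps becomes xd = 719 − 2.8(Ps − 43) = 839.4 - 2.8Ps. Setting this equal to supply: 839.4 - 2.8Ps = -275 + 3Ps, so Ps = 5572/29.
Buyers pay Pb = 5572/29 − 43 = 4325/29; x' = -275 + 3·(5572/29) = 8741/29.
ΔCS = ½(6935/29 + 8741/29)(4970/29 − 4325/29) = 5055510/841; ΔPS = ½(6935/29 + 8741/29)(5572/29 − 4970/29) = 4718476/841.
Government spending = 43 × 8741/29 = 375863/29.
DWL = ½ × 43 × (8741/29 − 6935/29) = 38829/29; fraction = (38829/29) / (375863/29) = 903/8741.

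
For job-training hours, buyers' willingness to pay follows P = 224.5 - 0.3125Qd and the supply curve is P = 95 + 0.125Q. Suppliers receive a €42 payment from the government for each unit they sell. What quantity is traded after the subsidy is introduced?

Pre-subsidy: 224.5 - 0.3125Q = 95 + 0.125Q gives Q* = 296 and P* = 132.
With the subsidy, sellers receive Ps = Pb + 42 for each unit, where Pb is the price buyers pay.
On the curves, Pb = 224.5 - 0.3125Q and Ps = 95 + 0.125Q; the wedge Ps − Pb = 42 gives 95 + 0.125Q − (224.5 - 0.3125Q) = 42, so Q' = 392.
Then Pb = 224.5 − 0.3125·392 = 102 and Ps = 95 + 0.125·392 = 144.

Q' = 392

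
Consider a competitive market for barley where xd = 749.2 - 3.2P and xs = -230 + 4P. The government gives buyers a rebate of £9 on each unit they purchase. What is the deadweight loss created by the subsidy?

Pre-subsidy: 749.2 - 3.2P = -230 + 4P gives P* = 136, x* = 314.
With the rebate, buyers effectively pay Pb = Ps − 9, where Ps is the price sellers receive.
Demand in terms of Ps becomes xd = 749.2 − 3.2(Ps − 9) = 778 - 3.2Ps. Setting this equal to supply: 778 - 3.2Ps = -230 + 4Ps, so Ps = 140.
Buyers pay Pb = 140 − 9 = 131; x' = -230 + 4·140 = 330.
The subsidy expands output by 330 − 314 = 16 past the efficient level; on those units the gap between marginal cost and willingness to pay runs from 0 up to 9.
DWL = ½ × 9 × 16 = 72.

Deadweight loss = £72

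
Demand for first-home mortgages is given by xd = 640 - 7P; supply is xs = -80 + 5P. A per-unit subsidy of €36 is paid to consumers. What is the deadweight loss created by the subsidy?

Deadweight loss = €1890

Pre-subsidy: 640 - 7P = -80 + 5P gives P* = 60, x* = 220.
With the rebate, buyers effectively pay Pb = Ps − 36, where Ps is the price sellers receive.
Demand in terms of Ps becomes xd = 640 − 7(Ps − 36) = 892 - 7Ps. Setting this equal to supply: 892 - 7Ps = -80 + 5Ps, so Ps = 81.
Buyers pay Pb = 81 − 36 = 45; x' = -80 + 5·81 = 325.
The subsidy expands output by 325 − 220 = 105 past the efficient level; on those units the gap between marginal cost and willingness to pay runs from 0 up to 36.
DWL = ½ × 36 × 105 = 1890.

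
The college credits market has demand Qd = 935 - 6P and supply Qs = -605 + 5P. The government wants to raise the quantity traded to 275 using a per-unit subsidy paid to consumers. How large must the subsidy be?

Required subsidy s = 66 per unit

At Q = 275, invert demand for the buyer price: Pb = (935 − 275)/6 = 110; invert supply for the seller price: Ps = (275 − (-605))/5 = 176.
The subsidy must fill the gap: s = Ps − Pb = 176 − 110 = 66.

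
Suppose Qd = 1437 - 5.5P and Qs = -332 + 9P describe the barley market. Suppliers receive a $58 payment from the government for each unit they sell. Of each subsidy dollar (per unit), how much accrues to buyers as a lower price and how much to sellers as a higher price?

Buyers gain $36 per unit; sellers gain $22 per unit

Pre-subsidy: 1437 - 5.5P = -332 + 9P gives P* = 122, Q* = 766.
With the subsidy, sellers receive Ps = Pb + 58 for each unit, where Pb is the price buyers pay.
Supply in terms of Pb becomes Qs = -332 + 9(Pb + 58) = 190 + 9Pb. Setting this equal to demand: 1437 - 5.5Pb = 190 + 9Pb, so Pb = 86.
Sellers receive Ps = 86 + 58 = 144; Q' = 1437 − 5.5·86 = 964.
Buyers' price falls by P* − Pb = 122 − 86 = 36; sellers' price rises by Ps − P* = 144 − 122 = 22.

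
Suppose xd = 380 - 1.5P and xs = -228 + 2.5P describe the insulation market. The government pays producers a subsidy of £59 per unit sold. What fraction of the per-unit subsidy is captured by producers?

Producer share = 0.375

Pre-subsidy: 380 - 1.5P = -228 + 2.5P gives P* = 152, x* = 152.
With the subsidy, sellers receive Ps = Pb + 59 for each unit, where Pb is the price buyers pay.
Supply in terms of Pb becomes xs = -228 + 2.5(Pb + 59) = -80.5 + 2.5Pb. Setting this equal to demand: 380 - 1.5Pb = -80.5 + 2.5Pb, so Pb = 115.125.
Sellers receive Ps = 115.125 + 59 = 174.125; x' = 380 − 1.5·115.125 = 207.3125.
Buyers' price falls by P* − Pb = 152 − 115.125 = 36.875; sellers' price rises by Ps − P* = 174.125 − 152 = 22.125.
So producers capture 22.125/59 = 0.375 of each unit of subsidy.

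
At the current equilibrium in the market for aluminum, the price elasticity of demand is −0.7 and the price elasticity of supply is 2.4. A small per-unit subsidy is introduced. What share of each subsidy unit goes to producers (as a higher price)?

For a small subsidy around the equilibrium, the benefit split depends on the relative slopes, which at a point are proportional to the elasticities.
Buyer share = εs/(εs + |εd|) = 2.4/(2.4 + 0.7) = 24/31; seller share = |εd|/(εs + |εd|) = 7/31.
So producers capture 7/31 of the subsidy.

Producer share = 7/31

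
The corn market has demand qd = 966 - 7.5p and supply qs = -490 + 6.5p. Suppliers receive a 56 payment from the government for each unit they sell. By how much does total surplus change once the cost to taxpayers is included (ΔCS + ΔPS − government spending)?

Pre-subsidy: 966 - 7.5p = -490 + 6.5p gives p* = 104, q* = 186.
With the subsidy, sellers receive ps = pb + 56 for each unit, where pb is the price buyers pay.
Supply in terms of pb becomes qs = -490 + 6.5(pb + 56) = -126 + 6.5pb. Setting this equal to demand: 966 - 7.5pb = -126 + 6.5pb, so pb = 78.
Sellers receive ps = 78 + 56 = 134; q' = 966 − 7.5·78 = 381.
ΔCS = ½(186 + 381)(104 − 78) = 7371; ΔPS = ½(186 + 381)(134 − 104) = 8505.
Government spending = 56 × 381 = 21336.
Net change = 7371 + 8505 − 21336 = -5460. The loss equals the DWL triangle ½·56·195.

Net change in total surplus = -5460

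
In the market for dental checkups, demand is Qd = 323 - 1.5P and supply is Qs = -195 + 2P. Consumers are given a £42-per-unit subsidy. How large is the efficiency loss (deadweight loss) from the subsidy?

Pre-subsidy: 323 - 1.5P = -195 + 2P gives P* = 148, Q* = 101.
With the rebate, buyers effectively pay Pb = Ps − 42, where Ps is the price sellers receive.
Demand in terms of Ps becomes Qd = 323 − 1.5(Ps − 42) = 386 - 1.5Ps. Setting this equal to supply: 386 - 1.5Ps = -195 + 2Ps, so Ps = 166.
Buyers pay Pb = 166 − 42 = 124; Q' = -195 + 2·166 = 137.
The subsidy expands output by 137 − 101 = 36 past the efficient level; on those units the gap between marginal cost and willingness to pay runs from 0 up to 42.
DWL = ½ × 42 × 36 = 756.

Deadweight loss = £756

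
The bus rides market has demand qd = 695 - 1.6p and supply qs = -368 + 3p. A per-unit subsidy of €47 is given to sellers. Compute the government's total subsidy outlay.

Pre-subsidy: 695 - 1.6p = -368 + 3p gives p* = 5315/23, q* = 7481/23.
With the subsidy, sellers receive ps = pb + 47 for each unit, where pb is the price buyers pay.
Supply in terms of pb becomes qs = -368 + 3(pb + 47) = -227 + 3pb. Setting this equal to demand: 695 - 1.6pb = -227 + 3pb, so pb = 4610/23.
Sellers receive ps = 4610/23 + 47 = 5691/23; q' = 695 − 1.6·(4610/23) = 8609/23.
Government outlay = subsidy × quantity = 47 × 8609/23 = 404623/23.

Government cost = 404623/23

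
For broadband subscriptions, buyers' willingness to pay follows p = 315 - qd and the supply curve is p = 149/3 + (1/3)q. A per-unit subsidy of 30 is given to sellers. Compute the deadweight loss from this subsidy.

Deadweight loss = 337.5

Pre-subsidy: 315 - q = 149/3 + (1/3)q gives q* = 199 and p* = 116.
With the subsidy, sellers receive ps = pb + 30 for each unit, where pb is the price buyers pay.
On the curves, pb = 315 - q and ps = 149/3 + (1/3)q; the wedge ps − pb = 30 gives 149/3 + (1/3)q − (315 - q) = 30, so q' = 221.5.
Then pb = 315 − 1·221.5 = 93.5 and ps = 149/3 + (1/3)·221.5 = 123.5.
The subsidy expands output by 221.5 − 199 = 22.5 past the efficient level; on those units the gap between marginal cost and willingness to pay runs from 0 up to 30.
DWL = ½ × 30 × 22.5 = 337.5.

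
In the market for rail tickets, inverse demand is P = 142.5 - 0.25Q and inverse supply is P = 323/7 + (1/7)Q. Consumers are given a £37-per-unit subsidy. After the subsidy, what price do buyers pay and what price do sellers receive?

Buyers pay 634/11; sellers receive 1041/11

Pre-subsidy: 142.5 - 0.25Q = 323/7 + (1/7)Q gives Q* = 2698/11 and P* = 893/11.
With the rebate, buyers effectively pay Pb = Ps − 37, where Ps is the price sellers receive.
On the curves, Pb = 142.5 - 0.25Q and Ps = 323/7 + (1/7)Q; the wedge Ps − Pb = 37 gives 323/7 + (1/7)Q − (142.5 - 0.25Q) = 37, so Q' = 3734/11.
Then Pb = 142.5 − 0.25·(3734/11) = 634/11 and Ps = 323/7 + (1/7)·(3734/11) = 1041/11.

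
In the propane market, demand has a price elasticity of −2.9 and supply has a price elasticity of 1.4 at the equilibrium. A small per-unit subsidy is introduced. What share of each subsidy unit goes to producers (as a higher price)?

Producer share = 29/43

For a small subsidy around the equilibrium, the benefit split depends on the relative slopes, which at a point are proportional to the elasticities.
Buyer share = εs/(εs + |εd|) = 1.4/(1.4 + 2.9) = 14/43; seller share = |εd|/(εs + |εd|) = 29/43.
So producers capture 29/43 of the subsidy.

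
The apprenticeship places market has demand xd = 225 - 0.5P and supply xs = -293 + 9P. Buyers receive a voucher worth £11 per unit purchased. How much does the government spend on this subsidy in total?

Pre-subsidy: 225 - 0.5P = -293 + 9P gives P* = 1036/19, x* = 3757/19.
With the rebate, buyers effectively pay Pb = Ps − 11, where Ps is the price sellers receive.
Demand in terms of Ps becomes xd = 225 − 0.5(Ps − 11) = 230.5 - 0.5Ps. Setting this equal to supply: 230.5 - 0.5Ps = -293 + 9Ps, so Ps = 1047/19.
Buyers pay Pb = 1047/19 − 11 = 838/19; x' = -293 + 9·(1047/19) = 3856/19.
Government outlay = subsidy × quantity = 11 × 3856/19 = 42416/19.

Government cost = 42416/19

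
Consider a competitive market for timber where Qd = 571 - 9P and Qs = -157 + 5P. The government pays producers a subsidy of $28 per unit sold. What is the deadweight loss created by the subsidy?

Pre-subsidy: 571 - 9P = -157 + 5P gives P* = 52, Q* = 103.
With the subsidy, sellers receive Ps = Pb + 28 for each unit, where Pb is the price buyers pay.
Supply in terms of Pb becomes Qs = -157 + 5(Pb + 28) = -17 + 5Pb. Setting this equal to demand: 571 - 9Pb = -17 + 5Pb, so Pb = 42.
Sellers receive Ps = 42 + 28 = 70; Q' = 571 − 9·42 = 193.
The subsidy expands output by 193 − 103 = 90 past the efficient level; on those units the gap between marginal cost and willingness to pay runs from 0 up to 28.
DWL = ½ × 28 × 90 = 1260.

Deadweight loss = $1260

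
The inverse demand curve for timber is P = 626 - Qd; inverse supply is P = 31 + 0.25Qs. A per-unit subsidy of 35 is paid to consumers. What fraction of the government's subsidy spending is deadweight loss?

Pre-subsidy: 626 - Q = 31 + 0.25Q gives Q* = 476 and P* = 150.
With the rebate, buyers effectively pay Pb = Ps − 35, where Ps is the price sellers receive.
On the curves, Pb = 626 - Q and Ps = 31 + 0.25Q; the wedge Ps − Pb = 35 gives 31 + 0.25Q − (626 - Q) = 35, so Q' = 504.
Then Pb = 626 − 1·504 = 122 and Ps = 31 + 0.25·504 = 157.
ΔCS = ½(476 + 504)(150 − 122) = 13720; ΔPS = ½(476 + 504)(157 − 150) = 3430.
Government spending = 35 × 504 = 17640.
DWL = ½ × 35 × (504 − 476) = 490; fraction = 490 / 17640 = 1/36.

DWL / government spending = 1/36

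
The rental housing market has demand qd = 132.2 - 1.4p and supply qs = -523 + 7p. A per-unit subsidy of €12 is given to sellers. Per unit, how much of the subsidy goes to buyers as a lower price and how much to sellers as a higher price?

Buyers gain €10 per unit; sellers gain €2 per unit

Pre-subsidy: 132.2 - 1.4p = -523 + 7p gives p* = 78, q* = 23.
With the subsidy, sellers receive ps = pb + 12 for each unit, where pb is the price buyers pay.
Supply in terms of pb becomes qs = -523 + 7(pb + 12) = -439 + 7pb. Setting this equal to demand: 132.2 - 1.4pb = -439 + 7pb, so pb = 68.
Sellers receive ps = 68 + 12 = 80; q' = 132.2 − 1.4·68 = 37.
Buyers' price falls by p* − pb = 78 − 68 = 10; sellers' price rises by ps − p* = 80 − 78 = 2.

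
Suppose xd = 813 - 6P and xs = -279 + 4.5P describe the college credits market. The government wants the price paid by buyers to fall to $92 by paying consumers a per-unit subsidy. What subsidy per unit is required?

At a buyer price of 92, quantity demanded is 813 − 6·92 = 261.
Sellers supply 261 only when they receive Ps with -279 + 4.5·Ps = 261, i.e. Ps = 120.
s = Ps − Pb = 120 − 92 = 28.

Required subsidy s = $28 per unit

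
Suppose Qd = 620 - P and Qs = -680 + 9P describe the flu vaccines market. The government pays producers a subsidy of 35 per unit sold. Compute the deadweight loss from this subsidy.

Pre-subsidy: 620 - P = -680 + 9P gives P* = 130, Q* = 490.
With the subsidy, sellers receive Ps = Pb + 35 for each unit, where Pb is the price buyers pay.
Supply in terms of Pb becomes Qs = -680 + 9(Pb + 35) = -365 + 9Pb. Setting this equal to demand: 620 - Pb = -365 + 9Pb, so Pb = 98.5.
Sellers receive Ps = 98.5 + 35 = 133.5; Q' = 620 − 1·98.5 = 521.5.
The subsidy expands output by 521.5 − 490 = 31.5 past the efficient level; on those units the gap between marginal cost and willingness to pay runs from 0 up to 35.
DWL = ½ × 35 × 31.5 = 551.25.

Deadweight loss = 551.25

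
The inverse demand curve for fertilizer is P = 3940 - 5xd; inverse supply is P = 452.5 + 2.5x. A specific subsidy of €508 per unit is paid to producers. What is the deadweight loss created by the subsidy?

Deadweight loss = 258064/15

Pre-subsidy: 3940 - 5x = 452.5 + 2.5x gives x* = 465 and P* = 1615.
With the subsidy, sellers receive Ps = Pb + 508 for each unit, where Pb is the price buyers pay.
On the curves, Pb = 3940 - 5x and Ps = 452.5 + 2.5x; the wedge Ps − Pb = 508 gives 452.5 + 2.5x − (3940 - 5x) = 508, so x' = 7991/15.
Then Pb = 3940 − 5·(7991/15) = 3829/3 and Ps = 452.5 + 2.5·(7991/15) = 5353/3.
The subsidy expands output by 7991/15 − 465 = 1016/15 past the efficient level; on those units the gap between marginal cost and willingness to pay runs from 0 up to 508.
DWL = ½ × 508 × 1016/15 = 258064/15.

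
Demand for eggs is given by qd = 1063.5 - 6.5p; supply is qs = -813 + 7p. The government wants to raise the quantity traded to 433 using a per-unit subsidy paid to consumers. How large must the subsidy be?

At q = 433, invert demand for the buyer price: pb = (1063.5 − 433)/6.5 = 97; invert supply for the seller price: ps = (433 − (-813))/7 = 178.
The subsidy must fill the gap: s = ps − pb = 178 − 97 = 81.

Required subsidy s = 81 per unit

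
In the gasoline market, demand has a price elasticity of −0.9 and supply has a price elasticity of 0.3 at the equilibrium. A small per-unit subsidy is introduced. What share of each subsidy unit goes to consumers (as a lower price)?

Consumer share = 0.25

For a small subsidy around the equilibrium, the benefit split depends on the relative slopes, which at a point are proportional to the elasticities.
Buyer share = εs/(εs + |εd|) = 0.3/(0.3 + 0.9) = 0.25; seller share = |εd|/(εs + |εd|) = 0.75.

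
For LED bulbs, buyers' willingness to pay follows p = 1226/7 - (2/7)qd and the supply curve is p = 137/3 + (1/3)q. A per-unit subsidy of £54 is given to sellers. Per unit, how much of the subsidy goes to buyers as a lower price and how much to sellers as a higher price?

Pre-subsidy: 1226/7 - (2/7)q = 137/3 + (1/3)q gives q* = 2719/13 and p* = 1500/13.
With the subsidy, sellers receive ps = pb + 54 for each unit, where pb is the price buyers pay.
On the curves, pb = 1226/7 - (2/7)q and ps = 137/3 + (1/3)q; the wedge ps − pb = 54 gives 137/3 + (1/3)q − (1226/7 - (2/7)q) = 54, so q' = 3853/13.
Then pb = 1226/7 − (2/7)·(3853/13) = 1176/13 and ps = 137/3 + (1/3)·(3853/13) = 1878/13.
Buyers' price falls by p* − pb = 1500/13 − 1176/13 = 324/13; sellers' price rises by ps − p* = 1878/13 − 1500/13 = 378/13.

Buyers gain 324/13 per unit; sellers gain 378/13 per unit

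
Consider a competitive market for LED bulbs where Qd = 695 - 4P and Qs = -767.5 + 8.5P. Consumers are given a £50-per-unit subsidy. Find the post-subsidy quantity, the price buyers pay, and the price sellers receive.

Q' = 363; buyers pay £83; sellers receive £133

Pre-subsidy: 695 - 4P = -767.5 + 8.5P gives P* = 117, Q* = 227.
With the rebate, buyers effectively pay Pb = Ps − 50, where Ps is the price sellers receive.
Demand in terms of Ps becomes Qd = 695 − 4(Ps − 50) = 895 - 4Ps. Setting this equal to supply: 895 - 4Ps = -767.5 + 8.5Ps, so Ps = 133.
Buyers pay Pb = 133 − 50 = 83; Q' = -767.5 + 8.5·133 = 363.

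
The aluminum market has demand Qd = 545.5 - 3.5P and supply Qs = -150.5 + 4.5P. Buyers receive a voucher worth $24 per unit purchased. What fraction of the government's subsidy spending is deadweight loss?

DWL / government spending = 189/2306

Pre-subsidy: 545.5 - 3.5P = -150.5 + 4.5P gives P* = 87, Q* = 241.
With the rebate, buyers effectively pay Pb = Ps − 24, where Ps is the price sellers receive.
Demand in terms of Ps becomes Qd = 545.5 − 3.5(Ps − 24) = 629.5 - 3.5Ps. Setting this equal to supply: 629.5 - 3.5Ps = -150.5 + 4.5Ps, so Ps = 97.5.
Buyers pay Pb = 97.5 − 24 = 73.5; Q' = -150.5 + 4.5·97.5 = 288.25.
ΔCS = ½(241 + 288.25)(87 − 73.5) = 3572.4375; ΔPS = ½(241 + 288.25)(97.5 − 87) = 2778.5625.
Government spending = 24 × 288.25 = 6918.
DWL = ½ × 24 × (288.25 − 241) = 567; fraction = 567 / 6918 = 189/2306.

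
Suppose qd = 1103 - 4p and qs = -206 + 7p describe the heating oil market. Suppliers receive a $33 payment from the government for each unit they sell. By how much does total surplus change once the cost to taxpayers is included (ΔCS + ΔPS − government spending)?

Pre-subsidy: 1103 - 4p = -206 + 7p gives p* = 119, q* = 627.
With the subsidy, sellers receive ps = pb + 33 for each unit, where pb is the price buyers pay.
Supply in terms of pb becomes qs = -206 + 7(pb + 33) = 25 + 7pb. Setting this equal to demand: 1103 - 4pb = 25 + 7pb, so pb = 98.
Sellers receive ps = 98 + 33 = 131; q' = 1103 − 4·98 = 711.
ΔCS = ½(627 + 711)(119 − 98) = 14049; ΔPS = ½(627 + 711)(131 − 119) = 8028.
Government spending = 33 × 711 = 23463.
Net change = 14049 + 8028 − 23463 = -1386. The loss equals the DWL triangle ½·33·84.

Net change in total surplus = -$1386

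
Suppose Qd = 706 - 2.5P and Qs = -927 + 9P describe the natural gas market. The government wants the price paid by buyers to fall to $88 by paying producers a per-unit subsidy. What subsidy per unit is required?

Required subsidy s = $69 per unit

At a buyer price of 88, quantity demanded is 706 − 2.5·88 = 486.
Sellers supply 486 only when they receive Ps with -927 + 9·Ps = 486, i.e. Ps = 157.
s = Ps − Pb = 157 − 88 = 69.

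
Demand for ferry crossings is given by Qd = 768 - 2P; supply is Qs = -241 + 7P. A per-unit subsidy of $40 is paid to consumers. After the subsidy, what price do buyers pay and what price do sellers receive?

Pre-subsidy: 768 - 2P = -241 + 7P gives P* = 1009/9, Q* = 4894/9.
With the rebate, buyers effectively pay Pb = Ps − 40, where Ps is the price sellers receive.
Demand in terms of Ps becomes Qd = 768 − 2(Ps − 40) = 848 - 2Ps. Setting this equal to supply: 848 - 2Ps = -241 + 7Ps, so Ps = 121.
Buyers pay Pb = 121 − 40 = 81; Q' = -241 + 7·121 = 606.

Buyers pay $81; sellers receive $121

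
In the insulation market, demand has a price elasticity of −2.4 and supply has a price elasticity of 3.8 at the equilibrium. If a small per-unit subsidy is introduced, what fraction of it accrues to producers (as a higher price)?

Producer share = 12/31

For a small subsidy around the equilibrium, the benefit split depends on the relative slopes, which at a point are proportional to the elasticities.
Buyer share = εs/(εs + |εd|) = 3.8/(3.8 + 2.4) = 19/31; seller share = |εd|/(εs + |εd|) = 12/31.
So producers capture 12/31 of the subsidy.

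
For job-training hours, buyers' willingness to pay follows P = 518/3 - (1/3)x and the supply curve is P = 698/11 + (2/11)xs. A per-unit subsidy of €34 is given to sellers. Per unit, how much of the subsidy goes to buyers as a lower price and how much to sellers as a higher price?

Buyers gain €22 per unit; sellers gain €12 per unit

Pre-subsidy: 518/3 - (1/3)x = 698/11 + (2/11)x gives x* = 212 and P* = 102.
With the subsidy, sellers receive Ps = Pb + 34 for each unit, where Pb is the price buyers pay.
On the curves, Pb = 518/3 - (1/3)x and Ps = 698/11 + (2/11)x; the wedge Ps − Pb = 34 gives 698/11 + (2/11)x − (518/3 - (1/3)x) = 34, so x' = 278.
Then Pb = 518/3 − (1/3)·278 = 80 and Ps = 698/11 + (2/11)·278 = 114.
Buyers' price falls by P* − Pb = 102 − 80 = 22; sellers' price rises by Ps − P* = 114 − 102 = 12.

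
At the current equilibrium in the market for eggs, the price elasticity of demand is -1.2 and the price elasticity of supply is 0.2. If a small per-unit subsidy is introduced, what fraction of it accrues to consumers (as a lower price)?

For a small subsidy around the equilibrium, the benefit split depends on the relative slopes, which at a point are proportional to the elasticities.
Buyer share = εs/(εs + |εd|) = 0.2/(0.2 + 1.2) = 1/7; seller share = |εd|/(εs + |εd|) = 6/7.

Consumer share = 1/7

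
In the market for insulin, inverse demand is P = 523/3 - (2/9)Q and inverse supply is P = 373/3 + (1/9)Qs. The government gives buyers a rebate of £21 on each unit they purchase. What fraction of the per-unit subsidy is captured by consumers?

Consumer share = 2/3

Pre-subsidy: 523/3 - (2/9)Q = 373/3 + (1/9)Q gives Q* = 150 and P* = 141.
With the rebate, buyers effectively pay Pb = Ps − 21, where Ps is the price sellers receive.
On the curves, Pb = 523/3 - (2/9)Q and Ps = 373/3 + (1/9)Q; the wedge Ps − Pb = 21 gives 373/3 + (1/9)Q − (523/3 - (2/9)Q) = 21, so Q' = 213.
Then Pb = 523/3 − (2/9)·213 = 127 and Ps = 373/3 + (1/9)·213 = 148.
Buyers' price falls by P* − Pb = 141 − 127 = 14; sellers' price rises by Ps − P* = 148 − 141 = 7.
So consumers capture 14/21 = 2/3 of each unit of subsidy.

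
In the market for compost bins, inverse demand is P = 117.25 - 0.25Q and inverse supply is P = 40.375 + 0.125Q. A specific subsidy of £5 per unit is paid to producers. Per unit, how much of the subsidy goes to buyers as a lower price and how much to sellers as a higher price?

Pre-subsidy: 117.25 - 0.25Q = 40.375 + 0.125Q gives Q* = 205 and P* = 66.
With the subsidy, sellers receive Ps = Pb + 5 for each unit, where Pb is the price buyers pay.
On the curves, Pb = 117.25 - 0.25Q and Ps = 40.375 + 0.125Q; the wedge Ps − Pb = 5 gives 40.375 + 0.125Q − (117.25 - 0.25Q) = 5, so Q' = 655/3.
Then Pb = 117.25 − 0.25·(655/3) = 188/3 and Ps = 40.375 + 0.125·(655/3) = 203/3.
Buyers' price falls by P* − Pb = 66 − 188/3 = 10/3; sellers' price rises by Ps − P* = 203/3 − 66 = 5/3.

Buyers gain 10/3 per unit; sellers gain 5/3 per unit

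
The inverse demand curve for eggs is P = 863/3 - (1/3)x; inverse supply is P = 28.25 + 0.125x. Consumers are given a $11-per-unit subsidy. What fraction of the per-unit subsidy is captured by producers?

Producer share = 3/11

Pre-subsidy: 863/3 - (1/3)x = 28.25 + 0.125x gives x* = 566 and P* = 99.
With the rebate, buyers effectively pay Pb = Ps − 11, where Ps is the price sellers receive.
On the curves, Pb = 863/3 - (1/3)x and Ps = 28.25 + 0.125x; the wedge Ps − Pb = 11 gives 28.25 + 0.125x − (863/3 - (1/3)x) = 11, so x' = 590.
Then Pb = 863/3 − (1/3)·590 = 91 and Ps = 28.25 + 0.125·590 = 102.
Buyers' price falls by P* − Pb = 99 − 91 = 8; sellers' price rises by Ps − P* = 102 − 99 = 3.
So producers capture 3/11 = 3/11 of each unit of subsidy.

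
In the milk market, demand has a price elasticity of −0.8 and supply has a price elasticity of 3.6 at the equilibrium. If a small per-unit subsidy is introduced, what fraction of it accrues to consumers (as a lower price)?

Consumer share = 9/11

For a small subsidy around the equilibrium, the benefit split depends on the relative slopes, which at a point are proportional to the elasticities.
Buyer share = εs/(εs + |εd|) = 3.6/(3.6 + 0.8) = 9/11; seller share = |εd|/(εs + |εd|) = 2/11.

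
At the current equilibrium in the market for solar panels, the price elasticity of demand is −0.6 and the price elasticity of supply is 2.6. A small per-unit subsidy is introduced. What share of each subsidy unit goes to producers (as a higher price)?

Producer share = 0.1875

For a small subsidy around the equilibrium, the benefit split depends on the relative slopes, which at a point are proportional to the elasticities.
Buyer share = εs/(εs + |εd|) = 2.6/(2.6 + 0.6) = 0.8125; seller share = |εd|/(εs + |εd|) = 0.1875.
So producers capture 0.1875 of the subsidy.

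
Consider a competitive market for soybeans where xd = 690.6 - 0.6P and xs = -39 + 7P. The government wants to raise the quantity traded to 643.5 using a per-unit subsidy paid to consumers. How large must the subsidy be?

Required subsidy s = 19 per unit

At x = 643.5, invert demand for the buyer price: Pb = (690.6 − 643.5)/0.6 = 78.5; invert supply for the seller price: Ps = (643.5 − (-39))/7 = 97.5.
The subsidy must fill the gap: s = Ps − Pb = 97.5 − 78.5 = 19.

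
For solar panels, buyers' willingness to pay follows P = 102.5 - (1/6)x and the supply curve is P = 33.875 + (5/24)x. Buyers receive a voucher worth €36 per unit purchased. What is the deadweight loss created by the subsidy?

Pre-subsidy: 102.5 - (1/6)x = 33.875 + (5/24)x gives x* = 183 and P* = 72.
With the rebate, buyers effectively pay Pb = Ps − 36, where Ps is the price sellers receive.
On the curves, Pb = 102.5 - (1/6)x and Ps = 33.875 + (5/24)x; the wedge Ps − Pb = 36 gives 33.875 + (5/24)x − (102.5 - (1/6)x) = 36, so x' = 279.
Then Pb = 102.5 − (1/6)·279 = 56 and Ps = 33.875 + (5/24)·279 = 92.
The subsidy expands output by 279 − 183 = 96 past the efficient level; on those units the gap between marginal cost and willingness to pay runs from 0 up to 36.
DWL = ½ × 36 × 96 = 1728.

Deadweight loss = €1728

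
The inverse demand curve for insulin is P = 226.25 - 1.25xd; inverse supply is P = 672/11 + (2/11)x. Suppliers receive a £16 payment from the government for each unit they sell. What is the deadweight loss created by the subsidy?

Deadweight loss = 5632/63

Pre-subsidy: 226.25 - 1.25x = 672/11 + (2/11)x gives x* = 7267/63 and P* = 5170/63.
With the subsidy, sellers receive Ps = Pb + 16 for each unit, where Pb is the price buyers pay.
On the curves, Pb = 226.25 - 1.25x and Ps = 672/11 + (2/11)x; the wedge Ps − Pb = 16 gives 672/11 + (2/11)x − (226.25 - 1.25x) = 16, so x' = 2657/21.
Then Pb = 226.25 − 1.25·(2657/21) = 1430/21 and Ps = 672/11 + (2/11)·(2657/21) = 1766/21.
The subsidy expands output by 2657/21 − 7267/63 = 704/63 past the efficient level; on those units the gap between marginal cost and willingness to pay runs from 0 up to 16.
DWL = ½ × 16 × 704/63 = 5632/63.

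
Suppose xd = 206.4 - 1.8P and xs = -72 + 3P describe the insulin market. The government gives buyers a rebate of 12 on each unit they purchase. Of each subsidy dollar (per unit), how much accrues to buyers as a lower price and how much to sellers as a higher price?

Buyers gain 7.5 per unit; sellers gain 4.5 per unit

Pre-subsidy: 206.4 - 1.8P = -72 + 3P gives P* = 58, x* = 102.
With the rebate, buyers effectively pay Pb = Ps − 12, where Ps is the price sellers receive.
Demand in terms of Ps becomes xd = 206.4 − 1.8(Ps − 12) = 228 - 1.8Ps. Setting this equal to supply: 228 - 1.8Ps = -72 + 3Ps, so Ps = 62.5.
Buyers pay Pb = 62.5 − 12 = 50.5; x' = -72 + 3·62.5 = 115.5.
Buyers' price falls by P* − Pb = 58 − 50.5 = 7.5; sellers' price rises by Ps − P* = 62.5 − 58 = 4.5.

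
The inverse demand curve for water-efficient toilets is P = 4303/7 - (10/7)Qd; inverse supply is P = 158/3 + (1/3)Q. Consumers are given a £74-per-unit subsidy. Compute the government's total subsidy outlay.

Government cost = £26714

Pre-subsidy: 4303/7 - (10/7)Q = 158/3 + (1/3)Q gives Q* = 319 and P* = 159.
With the rebate, buyers effectively pay Pb = Ps − 74, where Ps is the price sellers receive.
On the curves, Pb = 4303/7 - (10/7)Q and Ps = 158/3 + (1/3)Q; the wedge Ps − Pb = 74 gives 158/3 + (1/3)Q − (4303/7 - (10/7)Q) = 74, so Q' = 361.
Then Pb = 4303/7 − (10/7)·361 = 99 and Ps = 158/3 + (1/3)·361 = 173.
Government outlay = subsidy × quantity = 74 × 361 = 26714.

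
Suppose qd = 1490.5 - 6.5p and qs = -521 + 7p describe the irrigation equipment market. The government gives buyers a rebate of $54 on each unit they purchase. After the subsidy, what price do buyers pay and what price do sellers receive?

Buyers pay $121; sellers receive $175

Pre-subsidy: 1490.5 - 6.5p = -521 + 7p gives p* = 149, q* = 522.
With the rebate, buyers effectively pay pb = ps − 54, where ps is the price sellers receive.
Demand in terms of ps becomes qd = 1490.5 − 6.5(ps − 54) = 1841.5 - 6.5ps. Setting this equal to supply: 1841.5 - 6.5ps = -521 + 7ps, so ps = 175.
Buyers pay pb = 175 − 54 = 121; q' = -521 + 7·175 = 704.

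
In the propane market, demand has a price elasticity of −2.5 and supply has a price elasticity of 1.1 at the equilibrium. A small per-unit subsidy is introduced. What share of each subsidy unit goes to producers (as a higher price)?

Producer share = 25/36

For a small subsidy around the equilibrium, the benefit split depends on the relative slopes, which at a point are proportional to the elasticities.
Buyer share = εs/(εs + |εd|) = 1.1/(1.1 + 2.5) = 11/36; seller share = |εd|/(εs + |εd|) = 25/36.
So producers capture 25/36 of the subsidy.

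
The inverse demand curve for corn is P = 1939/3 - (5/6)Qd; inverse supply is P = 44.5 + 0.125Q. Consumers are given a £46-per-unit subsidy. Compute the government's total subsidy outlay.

Government cost = £31096

Pre-subsidy: 1939/3 - (5/6)Q = 44.5 + 0.125Q gives Q* = 628 and P* = 123.
With the rebate, buyers effectively pay Pb = Ps − 46, where Ps is the price sellers receive.
On the curves, Pb = 1939/3 - (5/6)Q and Ps = 44.5 + 0.125Q; the wedge Ps − Pb = 46 gives 44.5 + 0.125Q − (1939/3 - (5/6)Q) = 46, so Q' = 676.
Then Pb = 1939/3 − (5/6)·676 = 83 and Ps = 44.5 + 0.125·676 = 129.
Government outlay = subsidy × quantity = 46 × 676 = 31096.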